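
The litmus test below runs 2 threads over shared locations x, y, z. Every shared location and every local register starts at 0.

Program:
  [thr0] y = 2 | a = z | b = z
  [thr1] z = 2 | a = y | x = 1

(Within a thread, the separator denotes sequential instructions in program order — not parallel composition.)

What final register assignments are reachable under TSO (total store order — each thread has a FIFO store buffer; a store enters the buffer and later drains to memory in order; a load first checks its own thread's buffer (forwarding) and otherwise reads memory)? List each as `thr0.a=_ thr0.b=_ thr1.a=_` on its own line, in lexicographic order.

outcome vector order: (thr0.a,thr0.b,thr1.a)
|TSO outcomes| = 6

thr0.a=0 thr0.b=0 thr1.a=0
thr0.a=0 thr0.b=0 thr1.a=2
thr0.a=0 thr0.b=2 thr1.a=0
thr0.a=0 thr0.b=2 thr1.a=2
thr0.a=2 thr0.b=2 thr1.a=0
thr0.a=2 thr0.b=2 thr1.a=2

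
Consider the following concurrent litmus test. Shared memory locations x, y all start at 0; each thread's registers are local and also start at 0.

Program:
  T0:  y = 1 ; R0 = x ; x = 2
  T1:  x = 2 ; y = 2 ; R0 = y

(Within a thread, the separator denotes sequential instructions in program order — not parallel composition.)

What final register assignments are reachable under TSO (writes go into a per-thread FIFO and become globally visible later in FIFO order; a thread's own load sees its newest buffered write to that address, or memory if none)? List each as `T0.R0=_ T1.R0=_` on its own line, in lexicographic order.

T0.R0=0 T1.R0=1
T0.R0=0 T1.R0=2
T0.R0=2 T1.R0=1
T0.R0=2 T1.R0=2

outcome vector order: (T0.R0,T1.R0)
|TSO outcomes| = 4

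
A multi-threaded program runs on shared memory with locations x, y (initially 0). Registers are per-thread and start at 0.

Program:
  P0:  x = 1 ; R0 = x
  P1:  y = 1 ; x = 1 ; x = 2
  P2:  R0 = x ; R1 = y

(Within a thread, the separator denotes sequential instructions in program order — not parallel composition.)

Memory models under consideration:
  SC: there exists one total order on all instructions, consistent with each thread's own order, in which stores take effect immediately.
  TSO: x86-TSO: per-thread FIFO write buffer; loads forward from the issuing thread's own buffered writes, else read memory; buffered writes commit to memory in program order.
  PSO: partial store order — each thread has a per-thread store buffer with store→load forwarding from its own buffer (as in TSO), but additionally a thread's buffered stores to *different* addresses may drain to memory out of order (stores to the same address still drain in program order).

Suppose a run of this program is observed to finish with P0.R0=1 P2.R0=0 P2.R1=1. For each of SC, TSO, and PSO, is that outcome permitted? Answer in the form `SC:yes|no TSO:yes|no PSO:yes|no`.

outcome vector order: (P0.R0,P2.R0,P2.R1)
[SC] allowed = {<1 0 0> <1 0 1> <1 1 0> <1 1 1> <1 2 1> <2 0 0> <2 0 1> <2 1 0> <2 1 1> <2 2 1>}
[TSO] allowed = {<1 0 0> <1 0 1> <1 1 0> <1 1 1> <1 2 1> <2 0 0> <2 0 1> <2 1 0> <2 1 1> <2 2 1>}
[PSO] allowed = {<1 0 0> <1 0 1> <1 1 0> <1 1 1> <1 2 0> <1 2 1> <2 0 0> <2 0 1> <2 1 0> <2 1 1> <2 2 0> <2 2 1>}
target <1 0 1> ∈ {SC,TSO,PSO}

SC:yes TSO:yes PSO:yes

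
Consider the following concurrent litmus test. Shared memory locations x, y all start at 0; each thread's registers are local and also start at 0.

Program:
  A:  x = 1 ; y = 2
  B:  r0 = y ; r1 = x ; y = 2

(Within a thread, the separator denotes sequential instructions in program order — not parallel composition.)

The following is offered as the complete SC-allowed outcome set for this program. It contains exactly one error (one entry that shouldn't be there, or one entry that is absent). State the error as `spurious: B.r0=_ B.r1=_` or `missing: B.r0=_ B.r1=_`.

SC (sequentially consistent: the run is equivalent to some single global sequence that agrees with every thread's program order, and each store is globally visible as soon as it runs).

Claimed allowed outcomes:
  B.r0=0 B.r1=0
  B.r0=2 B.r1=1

missing: B.r0=0 B.r1=1

outcome vector order: (B.r0,B.r1)
SC (3): 0/0, 0/1, 2/1
SC∖claimed = {0/1}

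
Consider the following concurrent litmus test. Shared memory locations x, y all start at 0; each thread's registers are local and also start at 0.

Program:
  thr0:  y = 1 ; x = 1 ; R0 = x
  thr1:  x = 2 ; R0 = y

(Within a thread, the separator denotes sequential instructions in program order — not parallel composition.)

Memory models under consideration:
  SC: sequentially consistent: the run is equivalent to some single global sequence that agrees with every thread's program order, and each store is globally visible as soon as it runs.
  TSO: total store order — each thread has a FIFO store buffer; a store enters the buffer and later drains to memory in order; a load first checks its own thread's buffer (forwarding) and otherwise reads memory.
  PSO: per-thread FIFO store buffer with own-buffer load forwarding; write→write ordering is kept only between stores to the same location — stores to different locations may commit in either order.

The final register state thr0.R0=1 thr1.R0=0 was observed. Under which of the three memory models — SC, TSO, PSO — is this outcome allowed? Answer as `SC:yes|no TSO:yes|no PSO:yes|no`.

SC:yes TSO:yes PSO:yes

outcome vector order: (thr0.R0,thr1.R0)
SC (3): 1/0 1/1 2/1
TSO (4): 1/0 1/1 2/0 2/1
PSO (4): 1/0 1/1 2/0 2/1
target 1/0 ∈ {SC,TSO,PSO}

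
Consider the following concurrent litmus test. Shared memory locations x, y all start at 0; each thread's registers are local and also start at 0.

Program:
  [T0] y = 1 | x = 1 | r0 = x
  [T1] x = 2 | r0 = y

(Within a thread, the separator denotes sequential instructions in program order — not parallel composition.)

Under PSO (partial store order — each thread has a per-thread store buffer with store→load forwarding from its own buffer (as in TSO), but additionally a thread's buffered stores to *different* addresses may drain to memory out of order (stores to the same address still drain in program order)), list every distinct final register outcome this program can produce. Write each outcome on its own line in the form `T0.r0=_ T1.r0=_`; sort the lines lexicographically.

outcome vector order: (T0.r0,T1.r0)
|PSO outcomes| = 4

T0.r0=1 T1.r0=0
T0.r0=1 T1.r0=1
T0.r0=2 T1.r0=0
T0.r0=2 T1.r0=1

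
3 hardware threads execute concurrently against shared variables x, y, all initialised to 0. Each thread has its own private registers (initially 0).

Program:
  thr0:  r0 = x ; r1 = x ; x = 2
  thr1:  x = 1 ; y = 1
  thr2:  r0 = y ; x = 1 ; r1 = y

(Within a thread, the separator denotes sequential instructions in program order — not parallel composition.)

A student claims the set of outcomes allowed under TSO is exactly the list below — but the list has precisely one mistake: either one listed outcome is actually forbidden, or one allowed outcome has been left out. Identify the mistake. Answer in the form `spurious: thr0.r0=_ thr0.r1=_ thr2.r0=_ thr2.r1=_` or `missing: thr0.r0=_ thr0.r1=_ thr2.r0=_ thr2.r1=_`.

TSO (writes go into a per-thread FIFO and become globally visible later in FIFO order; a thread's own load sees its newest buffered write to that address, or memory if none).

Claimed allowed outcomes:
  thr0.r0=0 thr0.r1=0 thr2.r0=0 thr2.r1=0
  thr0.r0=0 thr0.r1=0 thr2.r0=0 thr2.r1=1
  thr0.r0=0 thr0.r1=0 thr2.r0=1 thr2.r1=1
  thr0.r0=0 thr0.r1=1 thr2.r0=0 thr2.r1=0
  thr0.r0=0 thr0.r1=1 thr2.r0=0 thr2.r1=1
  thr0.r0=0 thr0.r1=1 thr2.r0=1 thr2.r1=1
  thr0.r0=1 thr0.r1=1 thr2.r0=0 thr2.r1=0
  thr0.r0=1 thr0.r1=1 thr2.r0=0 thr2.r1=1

missing: thr0.r0=1 thr0.r1=1 thr2.r0=1 thr2.r1=1

outcome vector order: (thr0.r0,thr0.r1,thr2.r0,thr2.r1)
[TSO] allowed = {0000, 0001, 0011, 0100, 0101, 0111, 1100, 1101, 1111}
TSO∖claimed = {1111}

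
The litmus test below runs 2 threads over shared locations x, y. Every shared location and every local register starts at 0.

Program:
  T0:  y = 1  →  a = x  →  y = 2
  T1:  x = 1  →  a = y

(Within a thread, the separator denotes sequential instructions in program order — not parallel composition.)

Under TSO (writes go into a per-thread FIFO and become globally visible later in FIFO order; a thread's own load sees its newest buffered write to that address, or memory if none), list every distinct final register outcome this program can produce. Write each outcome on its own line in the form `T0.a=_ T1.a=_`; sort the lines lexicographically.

T0.a=0 T1.a=0
T0.a=0 T1.a=1
T0.a=0 T1.a=2
T0.a=1 T1.a=0
T0.a=1 T1.a=1
T0.a=1 T1.a=2

outcome vector order: (T0.a,T1.a)
|TSO outcomes| = 6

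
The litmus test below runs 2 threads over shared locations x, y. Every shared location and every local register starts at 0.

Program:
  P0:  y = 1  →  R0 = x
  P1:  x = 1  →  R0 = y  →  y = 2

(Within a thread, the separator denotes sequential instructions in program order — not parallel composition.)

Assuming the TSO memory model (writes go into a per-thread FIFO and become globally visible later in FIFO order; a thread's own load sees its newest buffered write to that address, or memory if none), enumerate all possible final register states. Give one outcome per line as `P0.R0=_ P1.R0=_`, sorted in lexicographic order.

P0.R0=0 P1.R0=0
P0.R0=0 P1.R0=1
P0.R0=1 P1.R0=0
P0.R0=1 P1.R0=1

outcome vector order: (P0.R0,P1.R0)
|TSO outcomes| = 4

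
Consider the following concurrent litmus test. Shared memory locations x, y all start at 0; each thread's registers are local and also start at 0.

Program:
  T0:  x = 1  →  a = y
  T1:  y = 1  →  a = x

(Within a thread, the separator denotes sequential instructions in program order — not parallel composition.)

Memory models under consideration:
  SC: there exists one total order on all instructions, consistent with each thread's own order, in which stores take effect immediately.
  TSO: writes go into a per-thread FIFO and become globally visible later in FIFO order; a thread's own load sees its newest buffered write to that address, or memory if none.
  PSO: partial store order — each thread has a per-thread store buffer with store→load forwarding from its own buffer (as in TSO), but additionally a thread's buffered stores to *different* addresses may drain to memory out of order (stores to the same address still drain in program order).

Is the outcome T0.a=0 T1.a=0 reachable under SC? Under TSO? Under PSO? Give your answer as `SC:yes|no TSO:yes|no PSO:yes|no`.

SC:no TSO:yes PSO:yes

outcome vector order: (T0.a,T1.a)
[SC] allowed = {<0 1>; <1 0>; <1 1>}
[TSO] allowed = {<0 0>; <0 1>; <1 0>; <1 1>}
[PSO] allowed = {<0 0>; <0 1>; <1 0>; <1 1>}
target <0 0> ∈ {TSO,PSO}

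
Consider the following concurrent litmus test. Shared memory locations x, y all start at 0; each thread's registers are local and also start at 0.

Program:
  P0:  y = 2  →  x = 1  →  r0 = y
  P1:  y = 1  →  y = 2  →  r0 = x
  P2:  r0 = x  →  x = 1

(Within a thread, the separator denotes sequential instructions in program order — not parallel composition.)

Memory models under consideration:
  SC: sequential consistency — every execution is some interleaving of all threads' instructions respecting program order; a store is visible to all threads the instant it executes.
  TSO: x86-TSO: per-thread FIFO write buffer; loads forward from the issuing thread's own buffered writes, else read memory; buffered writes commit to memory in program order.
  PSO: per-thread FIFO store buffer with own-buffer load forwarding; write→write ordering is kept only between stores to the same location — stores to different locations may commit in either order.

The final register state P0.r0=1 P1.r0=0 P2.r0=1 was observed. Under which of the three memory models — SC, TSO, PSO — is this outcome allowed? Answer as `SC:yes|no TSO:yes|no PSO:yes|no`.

SC:no TSO:yes PSO:yes

outcome vector order: (P0.r0,P1.r0,P2.r0)
under SC → <1 1 0>; <1 1 1>; <2 0 0>; <2 0 1>; <2 1 0>; <2 1 1>
under TSO → <1 0 0>; <1 0 1>; <1 1 0>; <1 1 1>; <2 0 0>; <2 0 1>; <2 1 0>; <2 1 1>
under PSO → <1 0 0>; <1 0 1>; <1 1 0>; <1 1 1>; <2 0 0>; <2 0 1>; <2 1 0>; <2 1 1>
target <1 0 1> ∈ {TSO,PSO}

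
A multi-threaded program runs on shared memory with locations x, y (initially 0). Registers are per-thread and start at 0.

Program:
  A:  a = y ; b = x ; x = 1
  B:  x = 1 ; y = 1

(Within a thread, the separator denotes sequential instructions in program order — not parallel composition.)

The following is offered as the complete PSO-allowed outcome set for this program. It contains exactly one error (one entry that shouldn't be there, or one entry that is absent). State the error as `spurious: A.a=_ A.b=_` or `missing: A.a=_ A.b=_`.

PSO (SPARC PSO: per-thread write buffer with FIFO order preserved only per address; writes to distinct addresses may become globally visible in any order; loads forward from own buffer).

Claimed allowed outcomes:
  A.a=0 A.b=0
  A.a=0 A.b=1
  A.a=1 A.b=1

missing: A.a=1 A.b=0

outcome vector order: (A.a,A.b)
PSO: 4 outcomes — {(0,0) (0,1) (1,0) (1,1)}
PSO∖claimed = {(1,0)}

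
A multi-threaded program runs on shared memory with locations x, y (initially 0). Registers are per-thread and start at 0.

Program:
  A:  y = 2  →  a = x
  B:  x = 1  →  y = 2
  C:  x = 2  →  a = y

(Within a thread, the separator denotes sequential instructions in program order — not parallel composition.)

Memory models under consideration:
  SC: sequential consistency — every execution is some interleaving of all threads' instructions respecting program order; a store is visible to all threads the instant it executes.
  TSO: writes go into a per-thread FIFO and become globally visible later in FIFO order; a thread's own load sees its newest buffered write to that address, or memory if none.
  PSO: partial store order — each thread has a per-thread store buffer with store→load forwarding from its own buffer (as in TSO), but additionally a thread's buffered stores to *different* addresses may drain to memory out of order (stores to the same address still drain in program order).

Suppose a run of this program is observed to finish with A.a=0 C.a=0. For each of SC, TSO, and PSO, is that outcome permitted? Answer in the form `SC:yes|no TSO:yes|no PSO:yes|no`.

SC:no TSO:yes PSO:yes

outcome vector order: (A.a,C.a)
SC (5): <0 2> <1 0> <1 2> <2 0> <2 2>
TSO (6): <0 0> <0 2> <1 0> <1 2> <2 0> <2 2>
PSO (6): <0 0> <0 2> <1 0> <1 2> <2 0> <2 2>
target <0 0> ∈ {TSO,PSO}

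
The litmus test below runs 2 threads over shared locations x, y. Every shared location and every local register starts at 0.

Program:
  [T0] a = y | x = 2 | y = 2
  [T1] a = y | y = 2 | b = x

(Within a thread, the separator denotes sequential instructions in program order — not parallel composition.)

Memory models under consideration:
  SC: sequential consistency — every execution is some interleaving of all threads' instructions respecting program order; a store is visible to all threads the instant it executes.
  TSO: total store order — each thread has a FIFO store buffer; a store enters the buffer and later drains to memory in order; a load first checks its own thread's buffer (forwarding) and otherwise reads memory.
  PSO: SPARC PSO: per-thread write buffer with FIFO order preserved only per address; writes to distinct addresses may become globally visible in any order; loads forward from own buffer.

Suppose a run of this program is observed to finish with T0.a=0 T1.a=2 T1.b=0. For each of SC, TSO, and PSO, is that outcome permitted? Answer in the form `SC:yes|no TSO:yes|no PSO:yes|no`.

SC:no TSO:no PSO:yes

outcome vector order: (T0.a,T1.a,T1.b)
SC: 5 outcomes — {<0 0 0>, <0 0 2>, <0 2 2>, <2 0 0>, <2 0 2>}
TSO: 5 outcomes — {<0 0 0>, <0 0 2>, <0 2 2>, <2 0 0>, <2 0 2>}
PSO: 6 outcomes — {<0 0 0>, <0 0 2>, <0 2 0>, <0 2 2>, <2 0 0>, <2 0 2>}
target <0 2 0> ∈ {PSO}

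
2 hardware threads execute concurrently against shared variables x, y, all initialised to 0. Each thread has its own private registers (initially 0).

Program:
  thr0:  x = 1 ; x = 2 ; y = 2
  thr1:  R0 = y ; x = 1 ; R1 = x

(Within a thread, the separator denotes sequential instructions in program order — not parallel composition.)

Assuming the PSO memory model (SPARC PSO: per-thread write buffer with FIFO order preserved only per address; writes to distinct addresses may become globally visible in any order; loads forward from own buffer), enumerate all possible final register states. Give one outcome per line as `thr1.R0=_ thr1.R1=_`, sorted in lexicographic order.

thr1.R0=0 thr1.R1=1
thr1.R0=0 thr1.R1=2
thr1.R0=2 thr1.R1=1
thr1.R0=2 thr1.R1=2

outcome vector order: (thr1.R0,thr1.R1)
|PSO outcomes| = 4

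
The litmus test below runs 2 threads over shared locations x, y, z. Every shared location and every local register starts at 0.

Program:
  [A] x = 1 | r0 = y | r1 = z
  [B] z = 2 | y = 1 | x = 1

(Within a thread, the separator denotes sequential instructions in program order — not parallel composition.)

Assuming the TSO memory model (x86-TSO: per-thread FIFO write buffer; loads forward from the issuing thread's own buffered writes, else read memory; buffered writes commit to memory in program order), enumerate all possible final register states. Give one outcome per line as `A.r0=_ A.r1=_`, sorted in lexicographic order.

A.r0=0 A.r1=0
A.r0=0 A.r1=2
A.r0=1 A.r1=2

outcome vector order: (A.r0,A.r1)
|TSO outcomes| = 3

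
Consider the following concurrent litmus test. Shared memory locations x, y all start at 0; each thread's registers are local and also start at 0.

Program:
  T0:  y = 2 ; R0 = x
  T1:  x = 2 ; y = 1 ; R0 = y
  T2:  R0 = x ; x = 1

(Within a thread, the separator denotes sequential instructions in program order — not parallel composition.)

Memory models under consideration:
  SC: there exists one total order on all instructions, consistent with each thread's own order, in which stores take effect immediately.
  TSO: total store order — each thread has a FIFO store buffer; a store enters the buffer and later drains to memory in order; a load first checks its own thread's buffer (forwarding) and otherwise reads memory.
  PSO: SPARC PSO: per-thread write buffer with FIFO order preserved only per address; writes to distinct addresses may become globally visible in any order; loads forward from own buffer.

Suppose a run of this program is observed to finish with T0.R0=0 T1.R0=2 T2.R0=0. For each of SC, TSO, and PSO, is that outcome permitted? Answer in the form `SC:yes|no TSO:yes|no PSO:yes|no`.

outcome vector order: (T0.R0,T1.R0,T2.R0)
under SC → 0/1/0; 0/1/2; 1/1/0; 1/1/2; 1/2/0; 1/2/2; 2/1/0; 2/1/2; 2/2/0; 2/2/2
under TSO → 0/1/0; 0/1/2; 0/2/0; 0/2/2; 1/1/0; 1/1/2; 1/2/0; 1/2/2; 2/1/0; 2/1/2; 2/2/0; 2/2/2
under PSO → 0/1/0; 0/1/2; 0/2/0; 0/2/2; 1/1/0; 1/1/2; 1/2/0; 1/2/2; 2/1/0; 2/1/2; 2/2/0; 2/2/2
target 0/2/0 ∈ {TSO,PSO}

SC:no TSO:yes PSO:yes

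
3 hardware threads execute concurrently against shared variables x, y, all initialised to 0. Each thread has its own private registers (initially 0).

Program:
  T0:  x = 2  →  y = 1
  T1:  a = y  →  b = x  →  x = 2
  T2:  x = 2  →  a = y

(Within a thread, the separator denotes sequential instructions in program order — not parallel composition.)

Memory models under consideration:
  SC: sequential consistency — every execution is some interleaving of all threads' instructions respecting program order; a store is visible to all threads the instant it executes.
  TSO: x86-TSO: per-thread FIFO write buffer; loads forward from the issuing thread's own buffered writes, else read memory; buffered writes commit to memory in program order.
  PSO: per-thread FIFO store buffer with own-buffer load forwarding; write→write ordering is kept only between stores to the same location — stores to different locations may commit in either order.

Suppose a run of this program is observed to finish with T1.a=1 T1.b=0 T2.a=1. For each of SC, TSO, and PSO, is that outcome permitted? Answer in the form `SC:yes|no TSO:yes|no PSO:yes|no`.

outcome vector order: (T1.a,T1.b,T2.a)
[SC] allowed = {0/0/0, 0/0/1, 0/2/0, 0/2/1, 1/2/0, 1/2/1}
[TSO] allowed = {0/0/0, 0/0/1, 0/2/0, 0/2/1, 1/2/0, 1/2/1}
[PSO] allowed = {0/0/0, 0/0/1, 0/2/0, 0/2/1, 1/0/0, 1/0/1, 1/2/0, 1/2/1}
target 1/0/1 ∈ {PSO}

SC:no TSO:no PSO:yes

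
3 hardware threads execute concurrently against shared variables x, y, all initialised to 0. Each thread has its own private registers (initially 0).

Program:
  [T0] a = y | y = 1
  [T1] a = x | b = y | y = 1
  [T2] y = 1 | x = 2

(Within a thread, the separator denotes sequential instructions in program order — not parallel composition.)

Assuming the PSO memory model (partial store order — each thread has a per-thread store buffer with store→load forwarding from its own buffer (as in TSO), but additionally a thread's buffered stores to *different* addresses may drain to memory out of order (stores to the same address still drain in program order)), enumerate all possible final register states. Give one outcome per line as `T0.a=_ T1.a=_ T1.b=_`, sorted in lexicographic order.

T0.a=0 T1.a=0 T1.b=0
T0.a=0 T1.a=0 T1.b=1
T0.a=0 T1.a=2 T1.b=0
T0.a=0 T1.a=2 T1.b=1
T0.a=1 T1.a=0 T1.b=0
T0.a=1 T1.a=0 T1.b=1
T0.a=1 T1.a=2 T1.b=0
T0.a=1 T1.a=2 T1.b=1

outcome vector order: (T0.a,T1.a,T1.b)
|PSO outcomes| = 8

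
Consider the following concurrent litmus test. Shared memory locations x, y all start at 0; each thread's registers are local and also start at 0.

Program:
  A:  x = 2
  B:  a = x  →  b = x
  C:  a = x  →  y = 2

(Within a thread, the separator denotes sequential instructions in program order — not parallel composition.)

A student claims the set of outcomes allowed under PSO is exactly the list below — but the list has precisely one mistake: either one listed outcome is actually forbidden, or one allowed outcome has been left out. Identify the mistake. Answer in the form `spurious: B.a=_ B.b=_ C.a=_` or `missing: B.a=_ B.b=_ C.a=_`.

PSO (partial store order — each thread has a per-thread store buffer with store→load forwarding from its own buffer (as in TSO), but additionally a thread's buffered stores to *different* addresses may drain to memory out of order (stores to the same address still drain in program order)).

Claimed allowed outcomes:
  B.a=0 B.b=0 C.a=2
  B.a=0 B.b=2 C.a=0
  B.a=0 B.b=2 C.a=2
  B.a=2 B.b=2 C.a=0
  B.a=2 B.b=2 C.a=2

outcome vector order: (B.a,B.b,C.a)
[PSO] allowed = {000 002 020 022 220 222}
PSO∖claimed = {000}

missing: B.a=0 B.b=0 C.a=0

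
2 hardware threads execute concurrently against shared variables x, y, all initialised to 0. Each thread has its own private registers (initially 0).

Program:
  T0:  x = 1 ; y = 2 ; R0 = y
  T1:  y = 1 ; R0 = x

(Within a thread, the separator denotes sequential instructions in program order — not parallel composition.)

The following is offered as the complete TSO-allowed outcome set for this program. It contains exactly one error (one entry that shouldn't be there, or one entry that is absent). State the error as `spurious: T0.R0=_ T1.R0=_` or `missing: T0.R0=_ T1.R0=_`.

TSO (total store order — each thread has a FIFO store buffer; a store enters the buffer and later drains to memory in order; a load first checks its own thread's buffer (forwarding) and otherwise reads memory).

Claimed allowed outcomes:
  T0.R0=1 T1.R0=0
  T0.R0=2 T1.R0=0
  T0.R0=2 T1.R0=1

missing: T0.R0=1 T1.R0=1

outcome vector order: (T0.R0,T1.R0)
TSO (4): <1 0> <1 1> <2 0> <2 1>
TSO∖claimed = {<1 1>}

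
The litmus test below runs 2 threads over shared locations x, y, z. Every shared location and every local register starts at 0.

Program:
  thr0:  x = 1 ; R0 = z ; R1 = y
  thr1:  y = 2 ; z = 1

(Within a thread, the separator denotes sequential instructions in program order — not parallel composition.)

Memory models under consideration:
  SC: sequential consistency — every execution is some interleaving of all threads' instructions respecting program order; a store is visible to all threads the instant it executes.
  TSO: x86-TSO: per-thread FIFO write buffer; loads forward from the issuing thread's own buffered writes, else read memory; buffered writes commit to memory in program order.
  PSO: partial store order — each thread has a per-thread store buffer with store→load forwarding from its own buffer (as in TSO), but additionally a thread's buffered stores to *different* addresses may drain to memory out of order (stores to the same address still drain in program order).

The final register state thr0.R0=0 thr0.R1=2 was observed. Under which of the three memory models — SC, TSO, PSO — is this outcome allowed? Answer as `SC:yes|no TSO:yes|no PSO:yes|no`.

outcome vector order: (thr0.R0,thr0.R1)
SC: 3 outcomes — {(0,0) (0,2) (1,2)}
TSO: 3 outcomes — {(0,0) (0,2) (1,2)}
PSO: 4 outcomes — {(0,0) (0,2) (1,0) (1,2)}
target (0,2) ∈ {SC,TSO,PSO}

SC:yes TSO:yes PSO:yes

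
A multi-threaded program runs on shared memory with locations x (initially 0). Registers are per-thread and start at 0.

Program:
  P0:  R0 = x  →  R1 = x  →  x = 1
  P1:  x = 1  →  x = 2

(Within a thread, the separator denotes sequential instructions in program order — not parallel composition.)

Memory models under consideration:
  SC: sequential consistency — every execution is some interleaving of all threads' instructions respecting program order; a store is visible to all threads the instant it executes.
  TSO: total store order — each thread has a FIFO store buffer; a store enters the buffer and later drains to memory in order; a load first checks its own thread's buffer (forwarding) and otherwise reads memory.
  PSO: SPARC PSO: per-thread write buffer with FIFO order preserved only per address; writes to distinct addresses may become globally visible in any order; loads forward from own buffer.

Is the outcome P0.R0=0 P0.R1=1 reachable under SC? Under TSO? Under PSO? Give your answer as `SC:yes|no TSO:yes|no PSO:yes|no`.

SC:yes TSO:yes PSO:yes

outcome vector order: (P0.R0,P0.R1)
SC (6): 0/0, 0/1, 0/2, 1/1, 1/2, 2/2
TSO (6): 0/0, 0/1, 0/2, 1/1, 1/2, 2/2
PSO (6): 0/0, 0/1, 0/2, 1/1, 1/2, 2/2
target 0/1 ∈ {SC,TSO,PSO}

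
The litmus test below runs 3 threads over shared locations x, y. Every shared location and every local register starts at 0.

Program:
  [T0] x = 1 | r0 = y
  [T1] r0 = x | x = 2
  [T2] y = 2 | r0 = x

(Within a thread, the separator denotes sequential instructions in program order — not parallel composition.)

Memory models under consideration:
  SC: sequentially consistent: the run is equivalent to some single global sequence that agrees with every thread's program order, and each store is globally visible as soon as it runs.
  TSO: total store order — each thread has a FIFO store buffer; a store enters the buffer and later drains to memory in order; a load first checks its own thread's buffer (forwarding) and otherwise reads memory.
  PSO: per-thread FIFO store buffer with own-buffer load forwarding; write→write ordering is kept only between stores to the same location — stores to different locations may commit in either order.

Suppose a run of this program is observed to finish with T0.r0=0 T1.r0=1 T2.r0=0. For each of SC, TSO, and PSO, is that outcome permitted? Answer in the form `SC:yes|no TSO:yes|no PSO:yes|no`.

outcome vector order: (T0.r0,T1.r0,T2.r0)
under SC → (0,0,1), (0,0,2), (0,1,1), (0,1,2), (2,0,0), (2,0,1), (2,0,2), (2,1,0), (2,1,1), (2,1,2)
under TSO → (0,0,0), (0,0,1), (0,0,2), (0,1,0), (0,1,1), (0,1,2), (2,0,0), (2,0,1), (2,0,2), (2,1,0), (2,1,1), (2,1,2)
under PSO → (0,0,0), (0,0,1), (0,0,2), (0,1,0), (0,1,1), (0,1,2), (2,0,0), (2,0,1), (2,0,2), (2,1,0), (2,1,1), (2,1,2)
target (0,1,0) ∈ {TSO,PSO}

SC:no TSO:yes PSO:yes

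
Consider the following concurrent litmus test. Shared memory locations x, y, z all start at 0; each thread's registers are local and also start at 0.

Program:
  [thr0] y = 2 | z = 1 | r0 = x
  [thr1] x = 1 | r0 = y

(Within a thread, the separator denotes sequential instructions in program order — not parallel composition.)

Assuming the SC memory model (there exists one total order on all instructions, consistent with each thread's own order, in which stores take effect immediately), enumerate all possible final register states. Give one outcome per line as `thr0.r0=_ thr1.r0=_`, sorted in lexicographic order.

outcome vector order: (thr0.r0,thr1.r0)
|SC outcomes| = 3

thr0.r0=0 thr1.r0=2
thr0.r0=1 thr1.r0=0
thr0.r0=1 thr1.r0=2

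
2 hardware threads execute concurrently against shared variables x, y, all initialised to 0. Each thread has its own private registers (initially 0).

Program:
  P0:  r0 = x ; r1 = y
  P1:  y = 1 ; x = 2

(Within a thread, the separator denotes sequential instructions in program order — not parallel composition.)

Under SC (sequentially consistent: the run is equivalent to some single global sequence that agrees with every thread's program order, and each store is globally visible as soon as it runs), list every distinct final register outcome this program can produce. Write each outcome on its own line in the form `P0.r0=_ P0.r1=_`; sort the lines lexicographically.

P0.r0=0 P0.r1=0
P0.r0=0 P0.r1=1
P0.r0=2 P0.r1=1

outcome vector order: (P0.r0,P0.r1)
|SC outcomes| = 3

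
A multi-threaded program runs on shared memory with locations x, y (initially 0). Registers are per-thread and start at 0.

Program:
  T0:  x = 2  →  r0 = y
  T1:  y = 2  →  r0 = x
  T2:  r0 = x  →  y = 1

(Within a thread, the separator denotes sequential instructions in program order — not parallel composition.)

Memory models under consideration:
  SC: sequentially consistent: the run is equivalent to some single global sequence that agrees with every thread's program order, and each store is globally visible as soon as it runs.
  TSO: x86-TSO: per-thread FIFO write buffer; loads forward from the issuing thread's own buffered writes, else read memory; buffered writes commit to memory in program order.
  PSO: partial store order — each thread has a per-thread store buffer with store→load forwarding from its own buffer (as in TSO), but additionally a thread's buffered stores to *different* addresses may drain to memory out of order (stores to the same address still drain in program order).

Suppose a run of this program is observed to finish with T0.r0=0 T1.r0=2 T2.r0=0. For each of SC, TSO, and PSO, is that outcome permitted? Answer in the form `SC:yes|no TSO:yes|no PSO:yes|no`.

SC:yes TSO:yes PSO:yes

outcome vector order: (T0.r0,T1.r0,T2.r0)
[SC] allowed = {0/2/0; 0/2/2; 1/0/0; 1/0/2; 1/2/0; 1/2/2; 2/0/0; 2/0/2; 2/2/0; 2/2/2}
[TSO] allowed = {0/0/0; 0/0/2; 0/2/0; 0/2/2; 1/0/0; 1/0/2; 1/2/0; 1/2/2; 2/0/0; 2/0/2; 2/2/0; 2/2/2}
[PSO] allowed = {0/0/0; 0/0/2; 0/2/0; 0/2/2; 1/0/0; 1/0/2; 1/2/0; 1/2/2; 2/0/0; 2/0/2; 2/2/0; 2/2/2}
target 0/2/0 ∈ {SC,TSO,PSO}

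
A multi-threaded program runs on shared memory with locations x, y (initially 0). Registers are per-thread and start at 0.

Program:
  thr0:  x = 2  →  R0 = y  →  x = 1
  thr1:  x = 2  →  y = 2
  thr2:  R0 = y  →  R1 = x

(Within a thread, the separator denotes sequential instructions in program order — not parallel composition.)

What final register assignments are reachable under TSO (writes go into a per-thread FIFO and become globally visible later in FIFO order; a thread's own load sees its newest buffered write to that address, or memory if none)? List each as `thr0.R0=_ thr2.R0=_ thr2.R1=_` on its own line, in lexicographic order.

outcome vector order: (thr0.R0,thr2.R0,thr2.R1)
|TSO outcomes| = 10

thr0.R0=0 thr2.R0=0 thr2.R1=0
thr0.R0=0 thr2.R0=0 thr2.R1=1
thr0.R0=0 thr2.R0=0 thr2.R1=2
thr0.R0=0 thr2.R0=2 thr2.R1=1
thr0.R0=0 thr2.R0=2 thr2.R1=2
thr0.R0=2 thr2.R0=0 thr2.R1=0
thr0.R0=2 thr2.R0=0 thr2.R1=1
thr0.R0=2 thr2.R0=0 thr2.R1=2
thr0.R0=2 thr2.R0=2 thr2.R1=1
thr0.R0=2 thr2.R0=2 thr2.R1=2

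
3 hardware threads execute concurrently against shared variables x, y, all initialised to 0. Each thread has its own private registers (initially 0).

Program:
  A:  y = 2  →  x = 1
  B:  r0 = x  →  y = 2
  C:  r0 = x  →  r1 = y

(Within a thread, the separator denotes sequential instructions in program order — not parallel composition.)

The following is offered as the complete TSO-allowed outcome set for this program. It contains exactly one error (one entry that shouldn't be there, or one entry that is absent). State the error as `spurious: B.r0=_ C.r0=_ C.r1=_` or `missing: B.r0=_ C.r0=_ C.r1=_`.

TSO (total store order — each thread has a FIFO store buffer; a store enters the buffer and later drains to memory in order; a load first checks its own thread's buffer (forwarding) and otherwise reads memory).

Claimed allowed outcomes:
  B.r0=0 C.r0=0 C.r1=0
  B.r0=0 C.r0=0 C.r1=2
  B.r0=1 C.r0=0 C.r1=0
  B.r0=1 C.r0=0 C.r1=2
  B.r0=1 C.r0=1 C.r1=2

outcome vector order: (B.r0,C.r0,C.r1)
[TSO] allowed = {(0,0,0), (0,0,2), (0,1,2), (1,0,0), (1,0,2), (1,1,2)}
TSO∖claimed = {(0,1,2)}

missing: B.r0=0 C.r0=1 C.r1=2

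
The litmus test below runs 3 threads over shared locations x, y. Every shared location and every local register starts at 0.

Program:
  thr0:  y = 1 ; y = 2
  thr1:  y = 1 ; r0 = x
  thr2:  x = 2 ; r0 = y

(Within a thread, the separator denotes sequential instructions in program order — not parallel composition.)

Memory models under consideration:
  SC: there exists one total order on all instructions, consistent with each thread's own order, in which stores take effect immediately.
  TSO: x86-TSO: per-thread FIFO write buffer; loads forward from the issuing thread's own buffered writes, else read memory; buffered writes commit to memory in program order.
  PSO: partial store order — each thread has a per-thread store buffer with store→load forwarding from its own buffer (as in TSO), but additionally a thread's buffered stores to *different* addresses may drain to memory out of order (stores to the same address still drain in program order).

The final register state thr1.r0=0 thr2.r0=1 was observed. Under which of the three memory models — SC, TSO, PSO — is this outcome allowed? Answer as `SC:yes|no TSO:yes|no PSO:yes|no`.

SC:yes TSO:yes PSO:yes

outcome vector order: (thr1.r0,thr2.r0)
SC (5): <0 1> <0 2> <2 0> <2 1> <2 2>
TSO (6): <0 0> <0 1> <0 2> <2 0> <2 1> <2 2>
PSO (6): <0 0> <0 1> <0 2> <2 0> <2 1> <2 2>
target <0 1> ∈ {SC,TSO,PSO}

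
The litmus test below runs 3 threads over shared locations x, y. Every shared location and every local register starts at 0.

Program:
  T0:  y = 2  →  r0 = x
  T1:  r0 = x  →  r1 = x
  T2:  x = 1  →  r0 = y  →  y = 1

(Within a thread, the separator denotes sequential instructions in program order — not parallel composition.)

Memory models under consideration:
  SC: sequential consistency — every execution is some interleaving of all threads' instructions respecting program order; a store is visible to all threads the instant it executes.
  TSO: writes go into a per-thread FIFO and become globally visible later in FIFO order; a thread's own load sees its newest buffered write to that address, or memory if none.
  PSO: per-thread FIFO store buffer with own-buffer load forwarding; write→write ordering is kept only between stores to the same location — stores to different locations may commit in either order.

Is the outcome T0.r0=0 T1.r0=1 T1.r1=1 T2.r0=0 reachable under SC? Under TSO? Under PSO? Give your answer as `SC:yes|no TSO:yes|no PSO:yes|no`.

SC:no TSO:yes PSO:yes

outcome vector order: (T0.r0,T1.r0,T1.r1,T2.r0)
SC: 9 outcomes — {0/0/0/2 0/0/1/2 0/1/1/2 1/0/0/0 1/0/0/2 1/0/1/0 1/0/1/2 1/1/1/0 1/1/1/2}
TSO: 12 outcomes — {0/0/0/0 0/0/0/2 0/0/1/0 0/0/1/2 0/1/1/0 0/1/1/2 1/0/0/0 1/0/0/2 1/0/1/0 1/0/1/2 1/1/1/0 1/1/1/2}
PSO: 12 outcomes — {0/0/0/0 0/0/0/2 0/0/1/0 0/0/1/2 0/1/1/0 0/1/1/2 1/0/0/0 1/0/0/2 1/0/1/0 1/0/1/2 1/1/1/0 1/1/1/2}
target 0/1/1/0 ∈ {TSO,PSO}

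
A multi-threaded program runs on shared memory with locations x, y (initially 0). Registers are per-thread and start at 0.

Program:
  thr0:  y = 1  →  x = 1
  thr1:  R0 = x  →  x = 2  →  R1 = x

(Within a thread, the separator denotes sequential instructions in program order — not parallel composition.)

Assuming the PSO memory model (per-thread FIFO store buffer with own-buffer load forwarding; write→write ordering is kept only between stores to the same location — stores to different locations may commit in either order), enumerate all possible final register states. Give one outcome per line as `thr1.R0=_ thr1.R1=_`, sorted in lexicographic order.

thr1.R0=0 thr1.R1=1
thr1.R0=0 thr1.R1=2
thr1.R0=1 thr1.R1=2

outcome vector order: (thr1.R0,thr1.R1)
|PSO outcomes| = 3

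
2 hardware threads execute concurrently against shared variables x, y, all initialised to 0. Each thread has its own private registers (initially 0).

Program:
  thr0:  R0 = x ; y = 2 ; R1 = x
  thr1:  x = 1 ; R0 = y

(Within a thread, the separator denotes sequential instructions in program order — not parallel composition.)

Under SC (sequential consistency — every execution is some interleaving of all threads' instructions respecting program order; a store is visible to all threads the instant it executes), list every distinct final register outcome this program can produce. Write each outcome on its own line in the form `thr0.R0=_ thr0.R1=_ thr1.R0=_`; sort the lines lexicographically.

outcome vector order: (thr0.R0,thr0.R1,thr1.R0)
|SC outcomes| = 5

thr0.R0=0 thr0.R1=0 thr1.R0=2
thr0.R0=0 thr0.R1=1 thr1.R0=0
thr0.R0=0 thr0.R1=1 thr1.R0=2
thr0.R0=1 thr0.R1=1 thr1.R0=0
thr0.R0=1 thr0.R1=1 thr1.R0=2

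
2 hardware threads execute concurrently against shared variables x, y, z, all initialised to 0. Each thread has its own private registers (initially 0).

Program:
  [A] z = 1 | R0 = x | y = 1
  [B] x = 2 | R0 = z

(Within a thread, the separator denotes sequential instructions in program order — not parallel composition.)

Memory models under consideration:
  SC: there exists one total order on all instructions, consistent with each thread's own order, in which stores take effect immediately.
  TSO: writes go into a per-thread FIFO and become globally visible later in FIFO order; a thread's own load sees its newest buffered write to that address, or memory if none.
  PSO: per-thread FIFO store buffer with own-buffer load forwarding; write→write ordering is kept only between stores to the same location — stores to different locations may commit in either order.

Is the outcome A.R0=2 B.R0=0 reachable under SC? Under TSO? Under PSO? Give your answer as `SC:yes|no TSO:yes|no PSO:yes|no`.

SC:yes TSO:yes PSO:yes

outcome vector order: (A.R0,B.R0)
under SC → (0,1) (2,0) (2,1)
under TSO → (0,0) (0,1) (2,0) (2,1)
under PSO → (0,0) (0,1) (2,0) (2,1)
target (2,0) ∈ {SC,TSO,PSO}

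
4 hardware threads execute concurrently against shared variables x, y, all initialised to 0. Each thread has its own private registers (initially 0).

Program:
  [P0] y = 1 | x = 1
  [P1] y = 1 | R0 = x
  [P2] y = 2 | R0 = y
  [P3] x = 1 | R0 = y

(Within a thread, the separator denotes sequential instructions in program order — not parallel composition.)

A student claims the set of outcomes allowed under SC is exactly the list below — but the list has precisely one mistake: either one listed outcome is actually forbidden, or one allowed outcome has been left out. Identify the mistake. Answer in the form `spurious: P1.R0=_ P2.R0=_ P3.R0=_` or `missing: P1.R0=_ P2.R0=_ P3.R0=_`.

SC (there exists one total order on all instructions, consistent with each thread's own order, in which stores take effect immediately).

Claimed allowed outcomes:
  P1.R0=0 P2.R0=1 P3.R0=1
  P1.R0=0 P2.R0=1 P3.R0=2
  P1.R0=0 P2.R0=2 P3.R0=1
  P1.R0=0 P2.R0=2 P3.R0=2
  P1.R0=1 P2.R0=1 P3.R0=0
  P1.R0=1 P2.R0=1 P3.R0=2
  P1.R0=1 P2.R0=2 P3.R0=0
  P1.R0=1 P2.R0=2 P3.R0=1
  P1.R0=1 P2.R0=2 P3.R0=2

missing: P1.R0=1 P2.R0=1 P3.R0=1

outcome vector order: (P1.R0,P2.R0,P3.R0)
[SC] allowed = {0/1/1, 0/1/2, 0/2/1, 0/2/2, 1/1/0, 1/1/1, 1/1/2, 1/2/0, 1/2/1, 1/2/2}
SC∖claimed = {1/1/1}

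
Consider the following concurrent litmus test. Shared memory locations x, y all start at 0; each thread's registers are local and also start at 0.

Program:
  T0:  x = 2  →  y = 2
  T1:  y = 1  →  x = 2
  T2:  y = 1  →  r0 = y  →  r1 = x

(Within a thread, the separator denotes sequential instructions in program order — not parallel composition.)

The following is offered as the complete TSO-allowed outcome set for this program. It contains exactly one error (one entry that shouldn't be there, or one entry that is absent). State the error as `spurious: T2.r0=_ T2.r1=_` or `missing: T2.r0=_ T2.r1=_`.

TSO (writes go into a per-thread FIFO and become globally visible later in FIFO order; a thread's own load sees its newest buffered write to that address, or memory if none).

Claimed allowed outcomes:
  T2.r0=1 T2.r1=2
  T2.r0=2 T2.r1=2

missing: T2.r0=1 T2.r1=0

outcome vector order: (T2.r0,T2.r1)
[TSO] allowed = {10, 12, 22}
TSO∖claimed = {10}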